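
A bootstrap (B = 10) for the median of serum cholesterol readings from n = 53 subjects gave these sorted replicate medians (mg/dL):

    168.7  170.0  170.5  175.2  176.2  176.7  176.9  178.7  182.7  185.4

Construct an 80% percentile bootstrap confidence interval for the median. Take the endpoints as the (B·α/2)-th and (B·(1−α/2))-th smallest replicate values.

α = 0.20; lower rank = 10 × 0.100 = 1; upper rank = 10 × 0.900 = 9.
The 1st smallest replicate is 168.7; the 9th is 182.7.

(168.7, 182.7)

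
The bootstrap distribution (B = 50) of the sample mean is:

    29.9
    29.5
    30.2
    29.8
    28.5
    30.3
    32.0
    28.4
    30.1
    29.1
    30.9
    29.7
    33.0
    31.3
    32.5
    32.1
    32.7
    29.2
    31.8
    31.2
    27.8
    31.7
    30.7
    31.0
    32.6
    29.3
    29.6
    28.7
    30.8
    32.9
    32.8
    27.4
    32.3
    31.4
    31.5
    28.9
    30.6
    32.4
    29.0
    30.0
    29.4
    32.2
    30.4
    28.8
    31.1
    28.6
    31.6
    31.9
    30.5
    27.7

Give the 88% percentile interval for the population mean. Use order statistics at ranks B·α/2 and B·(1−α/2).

(27.8, 32.7)

Sorted replicates: 27.4, 27.7, 27.8, 28.4, 28.5, 28.6, 28.7, 28.8, 28.9, 29.0, 29.1, 29.2, 29.3, 29.4, 29.5, 29.6, 29.7, 29.8, 29.9, 30.0, 30.1, 30.2, 30.3, 30.4, 30.5, 30.6, 30.7, 30.8, 30.9, 31.0, 31.1, 31.2, 31.3, 31.4, 31.5, 31.6, 31.7, 31.8, 31.9, 32.0, 32.1, 32.2, 32.3, 32.4, 32.5, 32.6, 32.7, 32.8, 32.9, 33.0
α = 0.12; lower rank = 50 × 0.060 = 3; upper rank = 50 × 0.940 = 47.
The 3rd smallest replicate is 27.8; the 47th is 32.7.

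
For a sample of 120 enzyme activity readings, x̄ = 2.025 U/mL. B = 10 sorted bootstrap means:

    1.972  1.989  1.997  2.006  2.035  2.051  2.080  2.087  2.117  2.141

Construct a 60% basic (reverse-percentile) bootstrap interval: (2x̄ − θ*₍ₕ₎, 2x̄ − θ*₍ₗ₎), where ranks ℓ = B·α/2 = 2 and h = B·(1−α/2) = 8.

(1.963, 2.061)

Percentile endpoints at ranks 2 and 8: θ*₍2₎ = 1.989, θ*₍8₎ = 2.087.
Basic interval reflects these around x̄:
  lower = 2 × 2.025 − 2.087 = 1.963
  upper = 2 × 2.025 − 1.989 = 2.061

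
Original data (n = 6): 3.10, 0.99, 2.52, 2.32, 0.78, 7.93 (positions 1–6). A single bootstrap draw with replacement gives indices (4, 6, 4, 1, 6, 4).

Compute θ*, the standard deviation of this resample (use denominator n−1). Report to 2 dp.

θ* = 2.81

Resample values: 2.32, 7.93, 2.32, 3.10, 7.93, 2.32.
Mean = 4.3200; sum of squared deviations = 39.5526
s² = 39.5526 / 5 = 7.9105
s = √7.9105 = 2.81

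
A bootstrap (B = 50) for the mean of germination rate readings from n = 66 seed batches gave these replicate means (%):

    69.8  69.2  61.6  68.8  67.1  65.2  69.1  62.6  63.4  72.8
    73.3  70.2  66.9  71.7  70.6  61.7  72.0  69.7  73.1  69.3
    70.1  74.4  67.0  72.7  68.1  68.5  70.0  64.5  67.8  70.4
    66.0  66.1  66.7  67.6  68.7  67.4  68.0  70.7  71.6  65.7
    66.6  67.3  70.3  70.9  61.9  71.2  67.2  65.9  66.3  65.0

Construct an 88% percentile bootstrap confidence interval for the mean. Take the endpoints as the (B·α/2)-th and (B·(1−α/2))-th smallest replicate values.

(61.9, 72.8)

Sorted replicates: 61.6, 61.7, 61.9, 62.6, 63.4, 64.5, 65.0, 65.2, 65.7, 65.9, 66.0, 66.1, 66.3, 66.6, 66.7, 66.9, 67.0, 67.1, 67.2, 67.3, 67.4, 67.6, 67.8, 68.0, 68.1, 68.5, 68.7, 68.8, 69.1, 69.2, 69.3, 69.7, 69.8, 70.0, 70.1, 70.2, 70.3, 70.4, 70.6, 70.7, 70.9, 71.2, 71.6, 71.7, 72.0, 72.7, 72.8, 73.1, 73.3, 74.4
α = 0.12; lower rank = 50 × 0.060 = 3; upper rank = 50 × 0.940 = 47.
The 3rd smallest replicate is 61.9; the 47th is 72.8.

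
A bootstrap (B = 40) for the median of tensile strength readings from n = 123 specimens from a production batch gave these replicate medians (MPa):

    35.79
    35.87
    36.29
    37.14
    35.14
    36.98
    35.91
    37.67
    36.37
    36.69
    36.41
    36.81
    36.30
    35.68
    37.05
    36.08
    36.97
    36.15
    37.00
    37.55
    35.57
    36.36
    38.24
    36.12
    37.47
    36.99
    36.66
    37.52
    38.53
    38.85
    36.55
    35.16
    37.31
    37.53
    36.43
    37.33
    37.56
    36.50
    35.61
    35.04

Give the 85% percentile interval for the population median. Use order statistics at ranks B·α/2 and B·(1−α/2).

(35.16, 37.67)

Sorted replicates: 35.04, 35.14, 35.16, 35.57, 35.61, 35.68, 35.79, 35.87, 35.91, 36.08, 36.12, 36.15, 36.29, 36.30, 36.36, 36.37, 36.41, 36.43, 36.50, 36.55, 36.66, 36.69, 36.81, 36.97, 36.98, 36.99, 37.00, 37.05, 37.14, 37.31, 37.33, 37.47, 37.52, 37.53, 37.55, 37.56, 37.67, 38.24, 38.53, 38.85
α = 0.15; lower rank = 40 × 0.075 = 3; upper rank = 40 × 0.925 = 37.
The 3rd smallest replicate is 35.16; the 37th is 37.67.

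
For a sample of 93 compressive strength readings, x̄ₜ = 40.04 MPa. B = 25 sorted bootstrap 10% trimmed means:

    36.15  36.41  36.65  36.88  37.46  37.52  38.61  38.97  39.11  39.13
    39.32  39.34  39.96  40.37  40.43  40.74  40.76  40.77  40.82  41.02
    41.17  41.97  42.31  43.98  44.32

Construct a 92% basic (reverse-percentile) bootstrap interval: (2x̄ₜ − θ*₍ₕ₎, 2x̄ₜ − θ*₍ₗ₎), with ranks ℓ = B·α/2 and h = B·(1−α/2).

(36.10, 43.93)

Percentile endpoints at ranks 1 and 24: θ*₍1₎ = 36.15, θ*₍24₎ = 43.98.
Basic interval reflects these around x̄ₜ:
  lower = 2 × 40.04 − 43.98 = 36.10
  upper = 2 × 40.04 − 36.15 = 43.93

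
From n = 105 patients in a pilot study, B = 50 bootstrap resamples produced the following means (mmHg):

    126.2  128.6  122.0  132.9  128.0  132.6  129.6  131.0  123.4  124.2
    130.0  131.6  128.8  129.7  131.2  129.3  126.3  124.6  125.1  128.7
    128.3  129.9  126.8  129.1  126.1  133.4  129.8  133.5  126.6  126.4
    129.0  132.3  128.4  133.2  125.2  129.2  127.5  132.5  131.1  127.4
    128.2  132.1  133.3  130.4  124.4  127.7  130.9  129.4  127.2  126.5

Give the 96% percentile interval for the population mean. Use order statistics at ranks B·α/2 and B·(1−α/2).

(122.0, 133.4)

Sorted replicates: 122.0, 123.4, 124.2, 124.4, 124.6, 125.1, 125.2, 126.1, 126.2, 126.3, 126.4, 126.5, 126.6, 126.8, 127.2, 127.4, 127.5, 127.7, 128.0, 128.2, 128.3, 128.4, 128.6, 128.7, 128.8, 129.0, 129.1, 129.2, 129.3, 129.4, 129.6, 129.7, 129.8, 129.9, 130.0, 130.4, 130.9, 131.0, 131.1, 131.2, 131.6, 132.1, 132.3, 132.5, 132.6, 132.9, 133.2, 133.3, 133.4, 133.5
α = 0.04; lower rank = 50 × 0.020 = 1; upper rank = 50 × 0.980 = 49.
The 1st smallest replicate is 122.0; the 49th is 133.4.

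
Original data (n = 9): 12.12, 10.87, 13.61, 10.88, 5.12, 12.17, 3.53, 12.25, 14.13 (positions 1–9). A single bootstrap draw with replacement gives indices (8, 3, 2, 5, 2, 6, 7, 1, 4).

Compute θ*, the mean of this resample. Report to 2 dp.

θ* = 10.16

Resample values: 12.25, 13.61, 10.87, 5.12, 10.87, 12.17, 3.53, 12.12, 10.88.
Mean = (12.25 + 13.61 + 10.87 + 5.12 + 10.87 + 12.17 + 3.53 + 12.12 + 10.88) / 9 = 91.420 / 9 = 10.16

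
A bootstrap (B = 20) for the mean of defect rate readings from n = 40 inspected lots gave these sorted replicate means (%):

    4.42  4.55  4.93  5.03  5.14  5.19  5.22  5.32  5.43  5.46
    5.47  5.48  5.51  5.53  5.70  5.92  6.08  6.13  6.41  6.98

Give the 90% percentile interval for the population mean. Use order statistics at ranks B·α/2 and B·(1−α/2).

α = 0.10; lower rank = 20 × 0.050 = 1; upper rank = 20 × 0.950 = 19.
The 1st smallest replicate is 4.42; the 19th is 6.41.

(4.42, 6.41)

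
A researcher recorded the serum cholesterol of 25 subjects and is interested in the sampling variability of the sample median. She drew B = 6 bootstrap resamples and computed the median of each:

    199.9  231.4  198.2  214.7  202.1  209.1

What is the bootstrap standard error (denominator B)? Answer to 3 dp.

Bootstrap SE is the standard deviation of the 6 replicate medians.
Mean of replicates: (199.9 + 231.4 + 198.2 + 214.7 + 202.1 + 209.1) / 6 = 1255.4000 / 6 = 209.2333
Sum of squared deviations: (−9.3333)² + (+22.1667)² + (−11.0333)² + (+5.4667)² + (−7.1333)² + (−0.1333)² = 780.9933
Variance = 780.9933 / 6 = 130.1656
SE* = √130.1656

SE* = 11.409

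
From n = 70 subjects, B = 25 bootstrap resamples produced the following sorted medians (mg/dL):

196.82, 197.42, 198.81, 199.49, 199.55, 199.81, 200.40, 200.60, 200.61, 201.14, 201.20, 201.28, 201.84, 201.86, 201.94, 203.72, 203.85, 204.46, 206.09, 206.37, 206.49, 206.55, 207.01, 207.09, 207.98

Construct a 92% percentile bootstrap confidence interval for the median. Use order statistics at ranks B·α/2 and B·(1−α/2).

α = 0.08; lower rank = 25 × 0.040 = 1; upper rank = 25 × 0.960 = 24.
The 1st smallest replicate is 196.82; the 24th is 207.09.

(196.82, 207.09)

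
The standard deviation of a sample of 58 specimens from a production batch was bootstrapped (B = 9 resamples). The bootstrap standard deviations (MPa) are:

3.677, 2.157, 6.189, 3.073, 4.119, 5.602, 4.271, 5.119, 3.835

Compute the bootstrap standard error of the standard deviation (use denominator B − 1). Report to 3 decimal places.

Bootstrap SE is the standard deviation of the 9 replicate standard deviations.
Mean of replicates: (3.677 + 2.157 + 6.189 + 3.073 + 4.119 + 5.602 + 4.271 + 5.119 + 3.835) / 9 = 38.0420 / 9 = 4.2269
Sum of squared deviations: (−0.5499)² + (−2.0699)² + (+1.9621)² + (−1.1539)² + (−0.1079)² + (+1.3751)² + (+0.0441)² + (+0.8921)² + (−0.3919)² = 12.6221
Variance = 12.6221 / 8 = 1.5778
SE* = √1.5778

SE* = 1.256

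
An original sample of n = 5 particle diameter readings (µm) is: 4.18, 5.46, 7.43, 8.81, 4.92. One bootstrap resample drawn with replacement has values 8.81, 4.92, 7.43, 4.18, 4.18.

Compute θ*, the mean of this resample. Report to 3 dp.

Mean = (8.81 + 4.92 + 7.43 + 4.18 + 4.18) / 5 = 29.520 / 5 = 5.904

θ* = 5.904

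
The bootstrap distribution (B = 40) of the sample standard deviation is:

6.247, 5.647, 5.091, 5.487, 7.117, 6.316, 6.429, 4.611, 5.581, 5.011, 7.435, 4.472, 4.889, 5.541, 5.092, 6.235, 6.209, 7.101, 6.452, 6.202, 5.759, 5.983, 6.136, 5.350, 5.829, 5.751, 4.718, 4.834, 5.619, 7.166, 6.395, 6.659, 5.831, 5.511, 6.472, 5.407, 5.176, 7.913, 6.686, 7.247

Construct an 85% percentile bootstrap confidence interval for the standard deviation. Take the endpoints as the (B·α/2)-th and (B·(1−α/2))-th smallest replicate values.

(4.718, 7.166)

Sorted replicates: 4.472, 4.611, 4.718, 4.834, 4.889, 5.011, 5.091, 5.092, 5.176, 5.350, 5.407, 5.487, 5.511, 5.541, 5.581, 5.619, 5.647, 5.751, 5.759, 5.829, 5.831, 5.983, 6.136, 6.202, 6.209, 6.235, 6.247, 6.316, 6.395, 6.429, 6.452, 6.472, 6.659, 6.686, 7.101, 7.117, 7.166, 7.247, 7.435, 7.913
α = 0.15; lower rank = 40 × 0.075 = 3; upper rank = 40 × 0.925 = 37.
The 3rd smallest replicate is 4.718; the 37th is 7.166.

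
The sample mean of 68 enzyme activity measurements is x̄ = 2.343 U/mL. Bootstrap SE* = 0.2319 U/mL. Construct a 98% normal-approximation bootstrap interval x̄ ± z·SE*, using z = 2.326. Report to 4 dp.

Margin = 2.326 × 0.2319 = 0.53940
Interval: 2.343 ± 0.53940

(1.8036, 2.8824)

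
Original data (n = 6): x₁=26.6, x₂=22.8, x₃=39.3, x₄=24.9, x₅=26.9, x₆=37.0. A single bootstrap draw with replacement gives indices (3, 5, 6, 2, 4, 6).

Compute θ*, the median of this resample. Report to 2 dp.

Resample values: 39.3, 26.9, 37.0, 22.8, 24.9, 37.0.
Sorted: 22.8, 24.9, 26.9, 37.0, 37.0, 39.3
Median = average of the two middle values = 31.95

θ* = 31.95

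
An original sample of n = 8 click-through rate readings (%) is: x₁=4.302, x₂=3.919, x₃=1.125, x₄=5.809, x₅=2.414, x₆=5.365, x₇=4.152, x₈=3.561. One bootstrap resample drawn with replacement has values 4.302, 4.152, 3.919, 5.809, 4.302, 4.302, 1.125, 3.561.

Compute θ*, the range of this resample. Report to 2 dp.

θ* = 4.68

Range = 5.809 − 1.125 = 4.68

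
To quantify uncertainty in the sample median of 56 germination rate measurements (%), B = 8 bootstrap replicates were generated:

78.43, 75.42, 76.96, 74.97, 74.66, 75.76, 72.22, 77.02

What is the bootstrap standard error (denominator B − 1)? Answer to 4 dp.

SE* = 1.8741

Bootstrap SE is the standard deviation of the 8 replicate medians.
Mean of replicates: (78.43 + 75.42 + 76.96 + 74.97 + 74.66 + 75.76 + 72.22 + 77.02) / 8 = 605.44000 / 8 = 75.68000
Sum of squared deviations: (+2.75000)² + (−0.26000)² + (+1.28000)² + (−0.71000)² + (−1.02000)² + (+0.08000)² + (−3.46000)² + (+1.34000)² = 24.58660
Variance = 24.58660 / 7 = 3.51237
SE* = √3.51237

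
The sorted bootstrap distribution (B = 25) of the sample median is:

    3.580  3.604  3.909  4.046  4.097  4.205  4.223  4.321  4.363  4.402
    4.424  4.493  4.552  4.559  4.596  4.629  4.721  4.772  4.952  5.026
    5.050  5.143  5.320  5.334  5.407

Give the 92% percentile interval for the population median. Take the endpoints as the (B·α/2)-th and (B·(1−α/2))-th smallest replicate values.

(3.580, 5.334)

α = 0.08; lower rank = 25 × 0.040 = 1; upper rank = 25 × 0.960 = 24.
The 1st smallest replicate is 3.580; the 24th is 5.334.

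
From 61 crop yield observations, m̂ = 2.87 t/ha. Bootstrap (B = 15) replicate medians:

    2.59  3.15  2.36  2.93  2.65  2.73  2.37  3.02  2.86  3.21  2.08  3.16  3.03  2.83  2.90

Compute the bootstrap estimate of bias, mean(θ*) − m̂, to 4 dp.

bias = −0.0787

mean(θ*) = (2.59 + 3.15 + 2.36 + 2.93 + 2.65 + 2.73 + 2.37 + 3.02 + 2.86 + 3.21 + 2.08 + 3.16 + 3.03 + 2.83 + 2.90) / 15 = 2.79133
bias = 2.79133 − 2.87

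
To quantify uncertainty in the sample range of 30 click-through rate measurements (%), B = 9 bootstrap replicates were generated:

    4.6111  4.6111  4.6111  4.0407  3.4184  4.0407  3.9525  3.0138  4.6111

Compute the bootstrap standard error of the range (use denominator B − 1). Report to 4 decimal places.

Bootstrap SE is the standard deviation of the 9 replicate ranges.
Mean of replicates: (4.6111 + 4.6111 + 4.6111 + 4.0407 + 3.4184 + 4.0407 + 3.9525 + 3.0138 + 4.6111) / 9 = 36.91050 / 9 = 4.10117
Sum of squared deviations: (+0.50993)² + (+0.50993)² + (+0.50993)² + (−0.06047)² + (−0.68277)² + (−0.06047)² + (−0.14867)² + (−1.08737)² + (+0.50993)² = 2.71808
Variance = 2.71808 / 8 = 0.33976
SE* = √0.33976

SE* = 0.5829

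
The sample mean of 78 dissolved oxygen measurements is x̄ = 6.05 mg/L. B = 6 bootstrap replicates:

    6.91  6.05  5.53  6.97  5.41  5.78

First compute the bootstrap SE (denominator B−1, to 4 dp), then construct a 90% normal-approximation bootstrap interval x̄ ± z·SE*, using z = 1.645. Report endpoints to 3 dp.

(4.930, 7.170)

Mean of replicates = 6.1083; sum of squared deviations = 2.3185; SE* = √(2.3185/5) = 0.6810
Margin = 1.645 × 0.6810 = 1.1202
Interval: 6.05 ± 1.1202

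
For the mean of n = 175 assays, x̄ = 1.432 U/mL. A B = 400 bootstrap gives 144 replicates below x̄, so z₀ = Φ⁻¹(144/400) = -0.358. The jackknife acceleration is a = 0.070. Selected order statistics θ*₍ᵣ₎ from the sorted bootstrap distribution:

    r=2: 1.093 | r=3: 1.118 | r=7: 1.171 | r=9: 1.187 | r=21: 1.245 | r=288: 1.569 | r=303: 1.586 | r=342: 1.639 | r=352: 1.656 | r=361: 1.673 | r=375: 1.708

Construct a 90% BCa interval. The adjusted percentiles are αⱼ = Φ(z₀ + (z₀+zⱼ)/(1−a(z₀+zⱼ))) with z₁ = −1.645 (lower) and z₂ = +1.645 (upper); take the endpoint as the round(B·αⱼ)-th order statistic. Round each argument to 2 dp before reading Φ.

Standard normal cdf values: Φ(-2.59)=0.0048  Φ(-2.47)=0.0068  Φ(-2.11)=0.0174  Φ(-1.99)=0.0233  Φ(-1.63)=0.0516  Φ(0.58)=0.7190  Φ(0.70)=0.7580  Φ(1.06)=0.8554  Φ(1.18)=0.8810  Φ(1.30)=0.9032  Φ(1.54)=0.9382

(1.171, 1.639)

Lower: z₀ + z₁ = -0.358 + (-1.645) = -2.003; 1 − a(z₀+z₁) = 1 − (0.070)(-2.003) = 1.1402; argument = -0.358 + (-2.003)/1.1402 = -2.1147 → -2.11.
α₁ = Φ(-2.11) = 0.0174; rank = round(400 × 0.0174) = 7; θ*₍7₎ = 1.171.
Upper: z₀ + z₂ = 1.287; 1 − a(z₀+z₂) = 0.9099; argument = 1.0564 → 1.06; α₂ = 0.8554; rank = 342; θ*₍342₎ = 1.639.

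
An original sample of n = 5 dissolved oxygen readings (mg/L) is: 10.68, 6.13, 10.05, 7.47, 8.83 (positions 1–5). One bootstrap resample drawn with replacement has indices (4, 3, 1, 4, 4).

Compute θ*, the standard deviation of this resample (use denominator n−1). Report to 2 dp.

Resample values: 7.47, 10.05, 10.68, 7.47, 7.47.
Mean = 8.6280; sum of squared deviations = 10.2557
s² = 10.2557 / 4 = 2.5639
s = √2.5639 = 1.60

θ* = 1.60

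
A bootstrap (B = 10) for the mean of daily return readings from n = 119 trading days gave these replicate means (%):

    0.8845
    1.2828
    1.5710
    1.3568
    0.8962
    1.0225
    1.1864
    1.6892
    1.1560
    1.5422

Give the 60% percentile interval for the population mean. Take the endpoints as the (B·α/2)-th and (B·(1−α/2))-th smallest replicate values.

(0.8962, 1.5422)

Sorted replicates: 0.8845, 0.8962, 1.0225, 1.1560, 1.1864, 1.2828, 1.3568, 1.5422, 1.5710, 1.6892
α = 0.40; lower rank = 10 × 0.200 = 2; upper rank = 10 × 0.800 = 8.
The 2nd smallest replicate is 0.8962; the 8th is 1.5422.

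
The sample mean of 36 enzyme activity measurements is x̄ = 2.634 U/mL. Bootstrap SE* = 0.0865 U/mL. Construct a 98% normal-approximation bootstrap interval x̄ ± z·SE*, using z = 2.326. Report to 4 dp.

Margin = 2.326 × 0.0865 = 0.20120
Interval: 2.634 ± 0.20120

(2.4328, 2.8352)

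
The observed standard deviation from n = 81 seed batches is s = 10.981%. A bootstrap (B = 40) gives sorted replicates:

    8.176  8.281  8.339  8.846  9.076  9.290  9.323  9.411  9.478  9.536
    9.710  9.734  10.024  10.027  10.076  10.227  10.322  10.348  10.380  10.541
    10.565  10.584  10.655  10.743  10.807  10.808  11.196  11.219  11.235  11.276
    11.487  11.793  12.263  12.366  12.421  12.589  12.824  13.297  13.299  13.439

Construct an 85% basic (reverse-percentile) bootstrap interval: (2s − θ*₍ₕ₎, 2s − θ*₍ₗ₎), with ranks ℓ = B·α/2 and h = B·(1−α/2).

(9.138, 13.623)

Percentile endpoints at ranks 3 and 37: θ*₍3₎ = 8.339, θ*₍37₎ = 12.824.
Basic interval reflects these around s:
  lower = 2 × 10.981 − 12.824 = 9.138
  upper = 2 × 10.981 − 8.339 = 13.623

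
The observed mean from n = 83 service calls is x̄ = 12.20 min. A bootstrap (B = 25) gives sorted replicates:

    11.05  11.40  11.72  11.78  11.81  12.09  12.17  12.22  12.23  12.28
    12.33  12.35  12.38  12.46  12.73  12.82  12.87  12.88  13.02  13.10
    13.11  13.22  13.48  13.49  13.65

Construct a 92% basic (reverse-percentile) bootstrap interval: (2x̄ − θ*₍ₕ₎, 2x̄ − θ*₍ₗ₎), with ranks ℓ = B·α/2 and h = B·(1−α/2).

Percentile endpoints at ranks 1 and 24: θ*₍1₎ = 11.05, θ*₍24₎ = 13.49.
Basic interval reflects these around x̄:
  lower = 2 × 12.20 − 13.49 = 10.91
  upper = 2 × 12.20 − 11.05 = 13.35

(10.91, 13.35)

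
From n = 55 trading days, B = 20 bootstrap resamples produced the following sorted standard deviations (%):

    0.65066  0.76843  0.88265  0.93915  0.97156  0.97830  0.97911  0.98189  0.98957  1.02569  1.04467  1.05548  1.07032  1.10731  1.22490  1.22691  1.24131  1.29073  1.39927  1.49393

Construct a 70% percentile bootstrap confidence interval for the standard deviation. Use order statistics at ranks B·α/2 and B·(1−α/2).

α = 0.30; lower rank = 20 × 0.150 = 3; upper rank = 20 × 0.850 = 17.
The 3rd smallest replicate is 0.88265; the 17th is 1.24131.

(0.88265, 1.24131)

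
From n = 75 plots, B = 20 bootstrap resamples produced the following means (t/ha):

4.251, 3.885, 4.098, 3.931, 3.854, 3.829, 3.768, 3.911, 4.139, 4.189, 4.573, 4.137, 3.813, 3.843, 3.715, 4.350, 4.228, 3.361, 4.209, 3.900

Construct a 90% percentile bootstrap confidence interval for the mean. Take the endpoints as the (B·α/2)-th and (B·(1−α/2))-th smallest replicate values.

Sorted replicates: 3.361, 3.715, 3.768, 3.813, 3.829, 3.843, 3.854, 3.885, 3.900, 3.911, 3.931, 4.098, 4.137, 4.139, 4.189, 4.209, 4.228, 4.251, 4.350, 4.573
α = 0.10; lower rank = 20 × 0.050 = 1; upper rank = 20 × 0.950 = 19.
The 1st smallest replicate is 3.361; the 19th is 4.350.

(3.361, 4.350)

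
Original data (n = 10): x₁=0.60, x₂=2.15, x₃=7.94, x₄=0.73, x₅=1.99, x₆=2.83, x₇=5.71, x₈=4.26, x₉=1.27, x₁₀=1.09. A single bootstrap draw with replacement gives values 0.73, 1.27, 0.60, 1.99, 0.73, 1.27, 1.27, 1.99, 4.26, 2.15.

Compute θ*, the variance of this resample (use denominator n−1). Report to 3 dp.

θ* = 1.168

Mean = 1.6260; sum of squared deviations = 10.5160
s² = 10.5160 / 9 = 1.1684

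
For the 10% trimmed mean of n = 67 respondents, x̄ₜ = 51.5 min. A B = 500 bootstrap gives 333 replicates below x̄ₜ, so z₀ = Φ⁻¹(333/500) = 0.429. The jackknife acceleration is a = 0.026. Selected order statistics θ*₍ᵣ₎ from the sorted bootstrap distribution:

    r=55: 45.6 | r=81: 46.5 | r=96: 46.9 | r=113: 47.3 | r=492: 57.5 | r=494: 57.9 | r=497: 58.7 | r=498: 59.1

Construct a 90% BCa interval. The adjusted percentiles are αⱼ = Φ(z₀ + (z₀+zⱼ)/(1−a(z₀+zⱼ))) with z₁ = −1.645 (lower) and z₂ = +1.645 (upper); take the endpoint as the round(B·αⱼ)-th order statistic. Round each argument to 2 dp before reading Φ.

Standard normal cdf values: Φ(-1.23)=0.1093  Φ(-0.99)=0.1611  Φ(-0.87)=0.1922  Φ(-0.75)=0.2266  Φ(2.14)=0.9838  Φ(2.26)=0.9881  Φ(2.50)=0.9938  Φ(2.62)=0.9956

Lower: z₀ + z₁ = 0.429 + (-1.645) = -1.216; 1 − a(z₀+z₁) = 1 − (0.026)(-1.216) = 1.0316; argument = 0.429 + (-1.216)/1.0316 = -0.7497 → -0.75.
α₁ = Φ(-0.75) = 0.2266; rank = round(500 × 0.2266) = 113; θ*₍113₎ = 47.3.
Upper: z₀ + z₂ = 2.074; 1 − a(z₀+z₂) = 0.9461; argument = 2.6212 → 2.62; α₂ = 0.9956; rank = 498; θ*₍498₎ = 59.1.

(47.3, 59.1)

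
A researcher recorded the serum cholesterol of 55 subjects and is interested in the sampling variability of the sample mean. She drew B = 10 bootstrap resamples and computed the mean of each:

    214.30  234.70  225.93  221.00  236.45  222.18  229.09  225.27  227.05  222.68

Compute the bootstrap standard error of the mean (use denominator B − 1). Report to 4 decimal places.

SE* = 6.5269

Bootstrap SE is the standard deviation of the 10 replicate means.
Mean of replicates: (214.30 + 234.70 + 225.93 + 221.00 + 236.45 + 222.18 + 229.09 + 225.27 + 227.05 + 222.68) / 10 = 2258.65000 / 10 = 225.86500
Sum of squared deviations: (−11.56500)² + (+8.83500)² + (+0.06500)² + (−4.86500)² + (+10.58500)² + (−3.68500)² + (+3.22500)² + (−0.59500)² + (+1.18500)² + (−3.18500)² = 383.40345
Variance = 383.40345 / 9 = 42.60038
SE* = √42.60038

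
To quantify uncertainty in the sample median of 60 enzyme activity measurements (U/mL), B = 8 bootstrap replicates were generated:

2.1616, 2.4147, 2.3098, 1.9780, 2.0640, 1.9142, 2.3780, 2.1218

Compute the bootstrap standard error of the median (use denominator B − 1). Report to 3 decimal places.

SE* = 0.185

Bootstrap SE is the standard deviation of the 8 replicate medians.
Mean of replicates: (2.1616 + 2.4147 + 2.3098 + 1.9780 + 2.0640 + 1.9142 + 2.3780 + 2.1218) / 8 = 17.34210 / 8 = 2.16776
Sum of squared deviations: (−0.00616)² + (+0.24694)² + (+0.14204)² + (−0.18976)² + (−0.10376)² + (−0.25356)² + (+0.21024)² + (−0.04596)² = 0.23857
Variance = 0.23857 / 7 = 0.03408
SE* = √0.03408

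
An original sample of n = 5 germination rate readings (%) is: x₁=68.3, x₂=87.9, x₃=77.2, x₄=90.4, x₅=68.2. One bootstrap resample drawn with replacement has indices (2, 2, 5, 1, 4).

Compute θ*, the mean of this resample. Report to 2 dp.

Resample values: 87.9, 87.9, 68.2, 68.3, 90.4.
Mean = (87.9 + 87.9 + 68.2 + 68.3 + 90.4) / 5 = 402.70 / 5 = 80.54

θ* = 80.54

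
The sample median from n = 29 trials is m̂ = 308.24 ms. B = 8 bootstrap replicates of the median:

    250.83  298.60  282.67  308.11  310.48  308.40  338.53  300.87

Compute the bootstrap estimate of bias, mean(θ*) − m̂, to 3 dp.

mean(θ*) = (250.83 + 298.60 + 282.67 + 308.11 + 310.48 + 308.40 + 338.53 + 300.87) / 8 = 299.8113
bias = 299.8113 − 308.24

bias = −8.429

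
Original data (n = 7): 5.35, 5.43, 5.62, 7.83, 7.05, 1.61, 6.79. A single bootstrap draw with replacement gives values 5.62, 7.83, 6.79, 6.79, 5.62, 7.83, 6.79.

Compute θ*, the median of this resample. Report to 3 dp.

θ* = 6.790

Sorted: 5.62, 5.62, 6.79, 6.79, 6.79, 7.83, 7.83
Median = middle value = 6.790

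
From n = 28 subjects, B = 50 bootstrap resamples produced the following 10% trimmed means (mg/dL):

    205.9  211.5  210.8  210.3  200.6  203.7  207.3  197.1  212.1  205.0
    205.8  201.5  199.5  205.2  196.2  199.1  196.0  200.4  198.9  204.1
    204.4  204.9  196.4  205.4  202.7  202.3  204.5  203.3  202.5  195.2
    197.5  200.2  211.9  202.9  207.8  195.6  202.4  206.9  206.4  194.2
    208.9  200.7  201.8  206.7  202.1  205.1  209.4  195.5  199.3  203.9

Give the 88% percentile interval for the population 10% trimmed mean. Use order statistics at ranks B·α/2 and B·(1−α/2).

(195.5, 210.8)

Sorted replicates: 194.2, 195.2, 195.5, 195.6, 196.0, 196.2, 196.4, 197.1, 197.5, 198.9, 199.1, 199.3, 199.5, 200.2, 200.4, 200.6, 200.7, 201.5, 201.8, 202.1, 202.3, 202.4, 202.5, 202.7, 202.9, 203.3, 203.7, 203.9, 204.1, 204.4, 204.5, 204.9, 205.0, 205.1, 205.2, 205.4, 205.8, 205.9, 206.4, 206.7, 206.9, 207.3, 207.8, 208.9, 209.4, 210.3, 210.8, 211.5, 211.9, 212.1
α = 0.12; lower rank = 50 × 0.060 = 3; upper rank = 50 × 0.940 = 47.
The 3rd smallest replicate is 195.5; the 47th is 210.8.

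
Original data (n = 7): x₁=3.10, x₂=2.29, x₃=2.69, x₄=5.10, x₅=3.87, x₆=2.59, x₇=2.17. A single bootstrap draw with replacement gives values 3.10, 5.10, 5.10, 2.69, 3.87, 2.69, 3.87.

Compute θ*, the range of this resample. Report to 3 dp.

Range = 5.10 − 2.69 = 2.410

θ* = 2.410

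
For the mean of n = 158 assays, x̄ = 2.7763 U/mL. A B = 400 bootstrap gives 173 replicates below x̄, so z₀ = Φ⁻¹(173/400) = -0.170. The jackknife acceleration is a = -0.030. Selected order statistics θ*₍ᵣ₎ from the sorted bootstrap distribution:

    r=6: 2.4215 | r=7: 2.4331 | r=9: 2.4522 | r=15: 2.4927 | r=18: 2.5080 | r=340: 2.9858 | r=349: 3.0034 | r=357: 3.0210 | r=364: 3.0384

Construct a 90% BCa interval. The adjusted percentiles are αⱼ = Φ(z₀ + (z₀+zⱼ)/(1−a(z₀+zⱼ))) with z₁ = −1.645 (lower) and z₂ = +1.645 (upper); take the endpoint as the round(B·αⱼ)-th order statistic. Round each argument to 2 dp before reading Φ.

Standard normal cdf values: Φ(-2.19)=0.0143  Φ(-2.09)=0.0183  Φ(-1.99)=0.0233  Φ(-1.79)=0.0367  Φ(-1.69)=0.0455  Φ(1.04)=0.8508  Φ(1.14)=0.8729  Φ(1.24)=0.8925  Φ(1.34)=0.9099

Lower: z₀ + z₁ = -0.170 + (-1.645) = -1.815; 1 − a(z₀+z₁) = 1 − (-0.030)(-1.815) = 0.9456; argument = -0.170 + (-1.815)/0.9456 = -2.0895 → -2.09.
α₁ = Φ(-2.09) = 0.0183; rank = round(400 × 0.0183) = 7; θ*₍7₎ = 2.4331.
Upper: z₀ + z₂ = 1.475; 1 − a(z₀+z₂) = 1.0442; argument = 1.2425 → 1.24; α₂ = 0.8925; rank = 357; θ*₍357₎ = 3.0210.

(2.4331, 3.0210)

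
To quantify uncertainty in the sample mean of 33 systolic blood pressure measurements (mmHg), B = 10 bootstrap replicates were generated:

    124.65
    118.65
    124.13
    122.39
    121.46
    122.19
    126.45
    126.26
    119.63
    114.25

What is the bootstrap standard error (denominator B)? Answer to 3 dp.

SE* = 3.562

Bootstrap SE is the standard deviation of the 10 replicate means.
Mean of replicates: (124.65 + 118.65 + 124.13 + 122.39 + 121.46 + 122.19 + 126.45 + 126.26 + 119.63 + 114.25) / 10 = 1220.0600 / 10 = 122.0060
Sum of squared deviations: (+2.6440)² + (−3.3560)² + (+2.1240)² + (+0.3840)² + (−0.5460)² + (+0.1840)² + (+4.4440)² + (+4.2540)² + (−2.3760)² + (−7.7560)² = 126.8908
Variance = 126.8908 / 10 = 12.6891
SE* = √12.6891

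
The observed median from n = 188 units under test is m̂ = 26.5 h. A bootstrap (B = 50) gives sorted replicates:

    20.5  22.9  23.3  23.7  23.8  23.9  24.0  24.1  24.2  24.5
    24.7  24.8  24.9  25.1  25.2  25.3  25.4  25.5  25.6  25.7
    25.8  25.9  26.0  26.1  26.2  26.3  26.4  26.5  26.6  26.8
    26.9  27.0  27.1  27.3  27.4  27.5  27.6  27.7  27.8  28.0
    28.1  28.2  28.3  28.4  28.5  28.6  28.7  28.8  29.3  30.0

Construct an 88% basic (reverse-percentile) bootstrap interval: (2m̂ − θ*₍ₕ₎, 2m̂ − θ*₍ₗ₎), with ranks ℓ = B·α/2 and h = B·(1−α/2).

(24.3, 29.7)

Percentile endpoints at ranks 3 and 47: θ*₍3₎ = 23.3, θ*₍47₎ = 28.7.
Basic interval reflects these around m̂:
  lower = 2 × 26.5 − 28.7 = 24.3
  upper = 2 × 26.5 − 23.3 = 29.7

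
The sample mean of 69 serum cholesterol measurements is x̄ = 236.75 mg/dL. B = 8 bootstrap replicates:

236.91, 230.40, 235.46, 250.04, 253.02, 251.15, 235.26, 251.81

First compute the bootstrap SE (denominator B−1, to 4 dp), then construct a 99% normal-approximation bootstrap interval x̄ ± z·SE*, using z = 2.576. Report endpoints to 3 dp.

Mean of replicates = 243.0062; sum of squared deviations = 606.6076; SE* = √(606.6076/7) = 9.3090
Margin = 2.576 × 9.3090 = 23.9800
Interval: 236.75 ± 23.9800

(212.770, 260.730)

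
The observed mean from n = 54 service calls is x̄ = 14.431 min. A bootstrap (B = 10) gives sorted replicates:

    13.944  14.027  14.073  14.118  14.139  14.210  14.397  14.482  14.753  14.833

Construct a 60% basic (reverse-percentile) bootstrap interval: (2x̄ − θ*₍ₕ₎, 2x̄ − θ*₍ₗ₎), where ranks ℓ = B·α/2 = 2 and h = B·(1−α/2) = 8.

(14.380, 14.835)

Percentile endpoints at ranks 2 and 8: θ*₍2₎ = 14.027, θ*₍8₎ = 14.482.
Basic interval reflects these around x̄:
  lower = 2 × 14.431 − 14.482 = 14.380
  upper = 2 × 14.431 − 14.027 = 14.835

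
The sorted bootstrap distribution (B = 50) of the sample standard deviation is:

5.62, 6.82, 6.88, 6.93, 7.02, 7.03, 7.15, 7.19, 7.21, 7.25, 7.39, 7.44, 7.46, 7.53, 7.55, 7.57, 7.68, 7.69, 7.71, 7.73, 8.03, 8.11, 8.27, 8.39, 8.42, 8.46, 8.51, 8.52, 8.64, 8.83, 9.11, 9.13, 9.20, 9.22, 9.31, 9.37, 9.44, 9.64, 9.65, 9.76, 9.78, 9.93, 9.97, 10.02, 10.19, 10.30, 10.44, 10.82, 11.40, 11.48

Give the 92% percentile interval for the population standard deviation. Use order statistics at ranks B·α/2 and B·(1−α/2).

α = 0.08; lower rank = 50 × 0.040 = 2; upper rank = 50 × 0.960 = 48.
The 2nd smallest replicate is 6.82; the 48th is 10.82.

(6.82, 10.82)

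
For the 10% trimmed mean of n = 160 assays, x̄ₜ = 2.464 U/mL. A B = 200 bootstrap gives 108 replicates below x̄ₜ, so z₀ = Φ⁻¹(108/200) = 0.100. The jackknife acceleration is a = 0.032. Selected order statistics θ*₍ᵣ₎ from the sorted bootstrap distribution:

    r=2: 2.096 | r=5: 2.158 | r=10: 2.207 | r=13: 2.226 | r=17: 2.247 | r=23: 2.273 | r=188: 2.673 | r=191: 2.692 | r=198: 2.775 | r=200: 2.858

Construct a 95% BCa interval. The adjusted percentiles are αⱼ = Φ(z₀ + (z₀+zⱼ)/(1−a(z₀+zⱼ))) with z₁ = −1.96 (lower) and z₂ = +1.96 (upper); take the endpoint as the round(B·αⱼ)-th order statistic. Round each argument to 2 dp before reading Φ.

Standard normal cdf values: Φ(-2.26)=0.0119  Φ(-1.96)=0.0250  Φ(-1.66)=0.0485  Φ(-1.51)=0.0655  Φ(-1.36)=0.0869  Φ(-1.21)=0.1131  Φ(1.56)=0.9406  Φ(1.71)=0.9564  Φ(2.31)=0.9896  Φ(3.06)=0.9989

Lower: z₀ + z₁ = 0.100 + (-1.960) = -1.860; 1 − a(z₀+z₁) = 1 − (0.032)(-1.860) = 1.0595; argument = 0.100 + (-1.860)/1.0595 = -1.6555 → -1.66.
α₁ = Φ(-1.66) = 0.0485; rank = round(200 × 0.0485) = 10; θ*₍10₎ = 2.207.
Upper: z₀ + z₂ = 2.060; 1 − a(z₀+z₂) = 0.9341; argument = 2.3054 → 2.31; α₂ = 0.9896; rank = 198; θ*₍198₎ = 2.775.

(2.207, 2.775)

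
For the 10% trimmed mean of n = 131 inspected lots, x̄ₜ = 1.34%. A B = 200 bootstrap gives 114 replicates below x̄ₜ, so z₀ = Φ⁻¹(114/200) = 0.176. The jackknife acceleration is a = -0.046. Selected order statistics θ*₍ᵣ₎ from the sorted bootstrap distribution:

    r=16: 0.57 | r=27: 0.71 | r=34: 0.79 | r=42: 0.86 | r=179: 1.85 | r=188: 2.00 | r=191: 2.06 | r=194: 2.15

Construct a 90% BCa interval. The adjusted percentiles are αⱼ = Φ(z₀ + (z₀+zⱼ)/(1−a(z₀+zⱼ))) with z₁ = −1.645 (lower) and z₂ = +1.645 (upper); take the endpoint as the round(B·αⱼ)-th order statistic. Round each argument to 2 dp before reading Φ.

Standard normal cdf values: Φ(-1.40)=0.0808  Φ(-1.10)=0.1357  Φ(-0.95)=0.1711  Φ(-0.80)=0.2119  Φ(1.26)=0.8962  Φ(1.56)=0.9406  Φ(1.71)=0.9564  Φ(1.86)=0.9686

Lower: z₀ + z₁ = 0.176 + (-1.645) = -1.469; 1 − a(z₀+z₁) = 1 − (-0.046)(-1.469) = 0.9324; argument = 0.176 + (-1.469)/0.9324 = -1.3995 → -1.40.
α₁ = Φ(-1.40) = 0.0808; rank = round(200 × 0.0808) = 16; θ*₍16₎ = 0.57.
Upper: z₀ + z₂ = 1.821; 1 − a(z₀+z₂) = 1.0838; argument = 1.8563 → 1.86; α₂ = 0.9686; rank = 194; θ*₍194₎ = 2.15.

(0.57, 2.15)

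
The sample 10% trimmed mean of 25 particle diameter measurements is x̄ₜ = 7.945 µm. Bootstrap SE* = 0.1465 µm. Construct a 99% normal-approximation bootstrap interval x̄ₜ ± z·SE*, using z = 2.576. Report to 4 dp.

(7.5676, 8.3224)

Margin = 2.576 × 0.1465 = 0.37738
Interval: 7.945 ± 0.37738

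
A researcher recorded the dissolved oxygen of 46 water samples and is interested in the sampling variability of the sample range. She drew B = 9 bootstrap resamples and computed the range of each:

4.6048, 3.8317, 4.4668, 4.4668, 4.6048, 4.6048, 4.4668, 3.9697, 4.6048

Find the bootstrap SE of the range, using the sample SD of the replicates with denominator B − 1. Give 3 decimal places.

Bootstrap SE is the standard deviation of the 9 replicate ranges.
Mean of replicates: (4.6048 + 3.8317 + 4.4668 + 4.4668 + 4.6048 + 4.6048 + 4.4668 + 3.9697 + 4.6048) / 9 = 39.62100 / 9 = 4.40233
Sum of squared deviations: (+0.20247)² + (−0.57063)² + (+0.06447)² + (+0.06447)² + (+0.20247)² + (+0.20247)² + (+0.06447)² + (−0.43263)² + (+0.20247)² = 0.68923
Variance = 0.68923 / 8 = 0.08615
SE* = √0.08615

SE* = 0.294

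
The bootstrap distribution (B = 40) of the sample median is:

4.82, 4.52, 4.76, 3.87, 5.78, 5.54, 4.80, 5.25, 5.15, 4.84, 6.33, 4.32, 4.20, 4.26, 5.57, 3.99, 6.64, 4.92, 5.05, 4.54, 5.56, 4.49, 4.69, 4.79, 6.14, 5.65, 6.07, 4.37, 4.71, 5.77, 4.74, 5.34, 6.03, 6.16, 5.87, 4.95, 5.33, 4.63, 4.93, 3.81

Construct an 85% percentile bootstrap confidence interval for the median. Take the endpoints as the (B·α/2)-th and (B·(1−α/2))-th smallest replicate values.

Sorted replicates: 3.81, 3.87, 3.99, 4.20, 4.26, 4.32, 4.37, 4.49, 4.52, 4.54, 4.63, 4.69, 4.71, 4.74, 4.76, 4.79, 4.80, 4.82, 4.84, 4.92, 4.93, 4.95, 5.05, 5.15, 5.25, 5.33, 5.34, 5.54, 5.56, 5.57, 5.65, 5.77, 5.78, 5.87, 6.03, 6.07, 6.14, 6.16, 6.33, 6.64
α = 0.15; lower rank = 40 × 0.075 = 3; upper rank = 40 × 0.925 = 37.
The 3rd smallest replicate is 3.99; the 37th is 6.14.

(3.99, 6.14)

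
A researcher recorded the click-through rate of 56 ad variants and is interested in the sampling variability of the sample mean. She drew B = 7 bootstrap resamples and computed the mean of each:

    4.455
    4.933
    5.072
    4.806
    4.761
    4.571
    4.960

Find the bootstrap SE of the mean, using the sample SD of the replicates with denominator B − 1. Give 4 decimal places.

Bootstrap SE is the standard deviation of the 7 replicate means.
Mean of replicates: (4.455 + 4.933 + 5.072 + 4.806 + 4.761 + 4.571 + 4.960) / 7 = 33.55800 / 7 = 4.79400
Sum of squared deviations: (−0.33900)² + (+0.13900)² + (+0.27800)² + (+0.01200)² + (−0.03300)² + (−0.22300)² + (+0.16600)² = 0.29004
Variance = 0.29004 / 6 = 0.04834
SE* = √0.04834

SE* = 0.2199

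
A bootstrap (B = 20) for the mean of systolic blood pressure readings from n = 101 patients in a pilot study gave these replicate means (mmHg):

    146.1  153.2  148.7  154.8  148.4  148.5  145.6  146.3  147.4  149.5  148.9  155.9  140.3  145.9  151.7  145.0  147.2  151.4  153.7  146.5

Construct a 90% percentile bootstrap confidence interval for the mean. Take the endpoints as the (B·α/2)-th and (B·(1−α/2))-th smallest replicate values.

Sorted replicates: 140.3, 145.0, 145.6, 145.9, 146.1, 146.3, 146.5, 147.2, 147.4, 148.4, 148.5, 148.7, 148.9, 149.5, 151.4, 151.7, 153.2, 153.7, 154.8, 155.9
α = 0.10; lower rank = 20 × 0.050 = 1; upper rank = 20 × 0.950 = 19.
The 1st smallest replicate is 140.3; the 19th is 154.8.

(140.3, 154.8)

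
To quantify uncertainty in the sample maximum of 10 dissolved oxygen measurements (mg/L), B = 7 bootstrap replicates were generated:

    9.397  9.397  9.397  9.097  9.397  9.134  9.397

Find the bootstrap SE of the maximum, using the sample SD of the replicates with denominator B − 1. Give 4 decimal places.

Bootstrap SE is the standard deviation of the 7 replicate maximums.
Mean of replicates: (9.397 + 9.397 + 9.397 + 9.097 + 9.397 + 9.134 + 9.397) / 7 = 65.21600 / 7 = 9.31657
Sum of squared deviations: (+0.08043)² + (+0.08043)² + (+0.08043)² + (−0.21957)² + (+0.08043)² + (−0.18257)² + (+0.08043)² = 0.11389
Variance = 0.11389 / 6 = 0.01898
SE* = √0.01898

SE* = 0.1378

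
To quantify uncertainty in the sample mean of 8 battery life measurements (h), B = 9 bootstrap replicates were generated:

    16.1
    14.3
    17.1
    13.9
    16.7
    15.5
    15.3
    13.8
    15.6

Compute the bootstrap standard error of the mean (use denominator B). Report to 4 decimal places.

Bootstrap SE is the standard deviation of the 9 replicate means.
Mean of replicates: (16.1 + 14.3 + 17.1 + 13.9 + 16.7 + 15.5 + 15.3 + 13.8 + 15.6) / 9 = 138.30000 / 9 = 15.36667
Sum of squared deviations: (+0.73333)² + (−1.06667)² + (+1.73333)² + (−1.46667)² + (+1.33333)² + (+0.13333)² + (−0.06667)² + (−1.56667)² + (+0.23333)² = 11.14000
Variance = 11.14000 / 9 = 1.23778
SE* = √1.23778

SE* = 1.1126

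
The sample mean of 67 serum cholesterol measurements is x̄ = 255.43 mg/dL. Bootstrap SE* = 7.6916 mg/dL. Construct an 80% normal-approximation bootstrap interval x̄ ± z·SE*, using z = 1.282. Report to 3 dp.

(245.569, 265.291)

Margin = 1.282 × 7.6916 = 9.8606
Interval: 255.43 ± 9.8606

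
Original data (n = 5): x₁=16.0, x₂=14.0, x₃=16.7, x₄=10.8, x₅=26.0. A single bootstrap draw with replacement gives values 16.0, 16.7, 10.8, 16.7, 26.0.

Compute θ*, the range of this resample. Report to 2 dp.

Range = 26.0 − 10.8 = 15.20

θ* = 15.20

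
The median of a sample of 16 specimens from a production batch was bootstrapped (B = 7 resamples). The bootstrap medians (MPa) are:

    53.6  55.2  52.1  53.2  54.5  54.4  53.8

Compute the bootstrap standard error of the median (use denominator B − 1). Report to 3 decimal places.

Bootstrap SE is the standard deviation of the 7 replicate medians.
Mean of replicates: (53.6 + 55.2 + 52.1 + 53.2 + 54.5 + 54.4 + 53.8) / 7 = 376.8000 / 7 = 53.8286
Sum of squared deviations: (−0.2286)² + (+1.3714)² + (−1.7286)² + (−0.6286)² + (+0.6714)² + (+0.5714)² + (−0.0286)² = 6.0943
Variance = 6.0943 / 6 = 1.0157
SE* = √1.0157

SE* = 1.008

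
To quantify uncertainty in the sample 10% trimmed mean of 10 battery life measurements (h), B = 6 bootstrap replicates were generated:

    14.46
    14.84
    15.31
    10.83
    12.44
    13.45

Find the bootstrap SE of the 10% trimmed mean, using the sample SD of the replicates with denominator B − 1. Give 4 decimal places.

Bootstrap SE is the standard deviation of the 6 replicate 10% trimmed means.
Mean of replicates: (14.46 + 14.84 + 15.31 + 10.83 + 12.44 + 13.45) / 6 = 81.33000 / 6 = 13.55500
Sum of squared deviations: (+0.90500)² + (+1.28500)² + (+1.75500)² + (−2.72500)² + (−1.11500)² + (−0.10500)² = 14.23015
Variance = 14.23015 / 5 = 2.84603
SE* = √2.84603

SE* = 1.6870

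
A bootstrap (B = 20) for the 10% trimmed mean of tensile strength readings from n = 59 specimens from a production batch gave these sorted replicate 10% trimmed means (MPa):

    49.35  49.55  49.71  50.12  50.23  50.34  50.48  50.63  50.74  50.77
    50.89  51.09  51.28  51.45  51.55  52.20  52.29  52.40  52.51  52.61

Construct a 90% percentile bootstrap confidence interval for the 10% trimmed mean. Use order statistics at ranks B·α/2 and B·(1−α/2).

(49.35, 52.51)

α = 0.10; lower rank = 20 × 0.050 = 1; upper rank = 20 × 0.950 = 19.
The 1st smallest replicate is 49.35; the 19th is 52.51.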